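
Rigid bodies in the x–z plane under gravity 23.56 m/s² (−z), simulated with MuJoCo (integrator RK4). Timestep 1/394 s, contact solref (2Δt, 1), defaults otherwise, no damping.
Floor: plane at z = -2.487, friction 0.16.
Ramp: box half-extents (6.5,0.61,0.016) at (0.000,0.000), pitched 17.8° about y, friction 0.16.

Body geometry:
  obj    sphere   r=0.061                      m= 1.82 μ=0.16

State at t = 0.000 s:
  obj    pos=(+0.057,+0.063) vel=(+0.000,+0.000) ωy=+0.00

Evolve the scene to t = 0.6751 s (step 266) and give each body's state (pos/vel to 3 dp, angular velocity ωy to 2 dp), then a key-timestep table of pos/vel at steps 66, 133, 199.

State at t = 0.6751 s:
  obj    pos=(+1.173,-0.296) vel=(+3.307,-1.062) ωy=+56.93

Key-timestep trajectory:
   step    t(s)  obj.x    obj.z    obj.vx   obj.vz 
     66  0.1675   +0.126  +0.041  +0.821  -0.263
    133  0.3376   +0.336  -0.027  +1.654  -0.531
    199  0.5051   +0.682  -0.138  +2.474  -0.794


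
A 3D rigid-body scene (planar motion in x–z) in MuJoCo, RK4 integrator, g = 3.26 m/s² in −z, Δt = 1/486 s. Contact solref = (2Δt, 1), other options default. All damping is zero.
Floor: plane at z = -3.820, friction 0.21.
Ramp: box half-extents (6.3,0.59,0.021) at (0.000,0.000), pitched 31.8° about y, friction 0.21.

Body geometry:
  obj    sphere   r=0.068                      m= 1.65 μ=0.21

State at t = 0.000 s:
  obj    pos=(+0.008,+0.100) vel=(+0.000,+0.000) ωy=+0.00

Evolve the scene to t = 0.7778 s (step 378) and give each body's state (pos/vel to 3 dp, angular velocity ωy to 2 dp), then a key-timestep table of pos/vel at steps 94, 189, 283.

State at t = 0.7778 s:
  obj    pos=(+0.323,-0.096) vel=(+0.811,-0.503) ωy=+14.03

Key-timestep trajectory:
   step    t(s)  obj.x    obj.z    obj.vx   obj.vz 
     94  0.1934   +0.027  +0.088  +0.202  -0.125
    189  0.3889   +0.087  +0.051  +0.406  -0.251
    283  0.5823   +0.185  -0.010  +0.607  -0.377


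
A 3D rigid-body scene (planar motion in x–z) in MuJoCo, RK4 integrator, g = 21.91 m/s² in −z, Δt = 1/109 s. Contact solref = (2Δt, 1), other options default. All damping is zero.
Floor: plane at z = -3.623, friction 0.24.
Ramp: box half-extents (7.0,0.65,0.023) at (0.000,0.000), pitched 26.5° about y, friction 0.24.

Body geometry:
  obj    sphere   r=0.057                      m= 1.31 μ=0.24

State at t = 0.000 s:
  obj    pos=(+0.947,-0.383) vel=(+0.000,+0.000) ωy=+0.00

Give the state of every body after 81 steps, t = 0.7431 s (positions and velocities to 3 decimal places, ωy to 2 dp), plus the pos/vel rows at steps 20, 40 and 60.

State at t = 0.7431 s:
  obj    pos=(+2.673,-1.243) vel=(+4.644,-2.316) ωy=+91.00

Key-timestep trajectory:
   step    t(s)  obj.x    obj.z    obj.vx   obj.vz 
     20  0.1835   +1.052  -0.435  +1.147  -0.572
     40  0.3670   +1.368  -0.593  +2.294  -1.144
     60  0.5505   +1.894  -0.855  +3.441  -1.715


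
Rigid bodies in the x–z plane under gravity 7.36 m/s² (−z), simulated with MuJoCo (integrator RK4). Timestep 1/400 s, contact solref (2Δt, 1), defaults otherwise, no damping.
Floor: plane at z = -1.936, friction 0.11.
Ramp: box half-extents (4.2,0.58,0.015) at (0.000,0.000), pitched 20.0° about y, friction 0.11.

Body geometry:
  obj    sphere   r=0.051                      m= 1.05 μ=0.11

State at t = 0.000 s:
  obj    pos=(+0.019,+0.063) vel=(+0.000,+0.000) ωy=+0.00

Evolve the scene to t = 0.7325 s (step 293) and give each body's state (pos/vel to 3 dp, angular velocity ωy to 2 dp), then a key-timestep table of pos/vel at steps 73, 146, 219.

State at t = 0.7325 s:
  obj    pos=(+0.472,-0.102) vel=(+1.238,-0.450) ωy=+25.82

Key-timestep trajectory:
   step    t(s)  obj.x    obj.z    obj.vx   obj.vz 
     73  0.1825   +0.047  +0.053  +0.308  -0.112
    146  0.3650   +0.132  +0.022  +0.617  -0.224
    219  0.5475   +0.272  -0.029  +0.925  -0.337


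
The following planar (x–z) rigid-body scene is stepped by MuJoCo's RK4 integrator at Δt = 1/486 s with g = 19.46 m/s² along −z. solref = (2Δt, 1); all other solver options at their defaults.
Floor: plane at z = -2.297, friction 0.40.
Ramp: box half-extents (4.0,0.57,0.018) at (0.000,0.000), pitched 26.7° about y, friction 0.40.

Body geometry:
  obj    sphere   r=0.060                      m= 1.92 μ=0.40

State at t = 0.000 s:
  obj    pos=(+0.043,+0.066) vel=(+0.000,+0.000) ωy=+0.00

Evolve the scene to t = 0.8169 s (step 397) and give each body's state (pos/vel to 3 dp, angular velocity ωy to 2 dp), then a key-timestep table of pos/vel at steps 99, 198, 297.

State at t = 0.8169 s:
  obj    pos=(+1.905,-0.871) vel=(+4.558,-2.292) ωy=+85.02

Key-timestep trajectory:
   step    t(s)  obj.x    obj.z    obj.vx   obj.vz 
     99  0.2037   +0.159  +0.007  +1.137  -0.572
    198  0.4074   +0.506  -0.167  +2.273  -1.143
    297  0.6111   +1.085  -0.458  +3.410  -1.715


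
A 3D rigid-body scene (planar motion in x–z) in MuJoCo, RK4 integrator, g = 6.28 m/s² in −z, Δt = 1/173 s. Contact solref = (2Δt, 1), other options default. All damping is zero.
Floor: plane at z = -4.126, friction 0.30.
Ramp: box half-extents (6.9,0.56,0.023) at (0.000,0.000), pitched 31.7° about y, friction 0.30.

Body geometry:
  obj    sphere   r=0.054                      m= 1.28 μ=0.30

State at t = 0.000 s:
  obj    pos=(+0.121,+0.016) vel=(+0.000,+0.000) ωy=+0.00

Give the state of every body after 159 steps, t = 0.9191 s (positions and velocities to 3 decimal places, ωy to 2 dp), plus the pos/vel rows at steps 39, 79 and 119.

State at t = 0.9191 s:
  obj    pos=(+0.968,-0.507) vel=(+1.843,-1.138) ωy=+40.11

Key-timestep trajectory:
   step    t(s)  obj.x    obj.z    obj.vx   obj.vz 
     39  0.2254   +0.172  -0.016  +0.452  -0.279
     79  0.4566   +0.330  -0.113  +0.916  -0.566
    119  0.6879   +0.596  -0.277  +1.380  -0.852


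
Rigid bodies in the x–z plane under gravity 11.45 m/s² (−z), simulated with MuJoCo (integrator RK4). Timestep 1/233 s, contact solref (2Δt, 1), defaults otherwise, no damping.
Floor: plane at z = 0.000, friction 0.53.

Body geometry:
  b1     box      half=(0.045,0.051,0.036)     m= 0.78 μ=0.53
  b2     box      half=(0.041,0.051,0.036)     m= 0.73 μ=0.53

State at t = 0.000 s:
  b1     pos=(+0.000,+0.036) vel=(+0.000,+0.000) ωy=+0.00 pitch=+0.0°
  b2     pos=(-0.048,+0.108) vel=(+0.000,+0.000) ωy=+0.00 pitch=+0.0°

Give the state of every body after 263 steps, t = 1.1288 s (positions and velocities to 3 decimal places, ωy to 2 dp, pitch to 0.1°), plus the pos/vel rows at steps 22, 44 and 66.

State at t = 1.1288 s:
  b1     pos=(+0.000,+0.036) vel=(+0.000,+0.000) ωy=+0.00 pitch=+0.0°
  b2     pos=(-0.092,+0.041) vel=(+0.000,+0.000) ωy=+0.00 pitch=-90.0°

Key-timestep trajectory:
   step    t(s)  b1.x    b1.z    b1.vx   b1.vz   b2.x    b2.z    b2.vx   b2.vz 
     22  0.0944   +0.000  +0.036  +0.000  +0.000   -0.051  +0.108  -0.065  -0.010
     44  0.1888   +0.000  +0.036  +0.000  +0.000   -0.063  +0.103  -0.216  -0.124
     66  0.2833   +0.000  +0.036  +0.000  +0.000   -0.089  +0.061  -0.286  -0.931


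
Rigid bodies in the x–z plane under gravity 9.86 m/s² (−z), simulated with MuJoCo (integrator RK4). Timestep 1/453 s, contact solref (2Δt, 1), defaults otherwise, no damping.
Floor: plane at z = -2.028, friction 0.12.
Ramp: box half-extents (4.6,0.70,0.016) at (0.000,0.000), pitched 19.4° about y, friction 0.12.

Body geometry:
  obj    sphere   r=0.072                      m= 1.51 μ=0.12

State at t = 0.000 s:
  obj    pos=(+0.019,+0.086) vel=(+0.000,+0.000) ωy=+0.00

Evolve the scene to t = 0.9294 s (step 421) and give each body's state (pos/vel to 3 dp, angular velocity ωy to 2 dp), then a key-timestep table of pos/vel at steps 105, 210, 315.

State at t = 0.9294 s:
  obj    pos=(+0.972,-0.249) vel=(+2.051,-0.722) ωy=+30.19

Key-timestep trajectory:
   step    t(s)  obj.x    obj.z    obj.vx   obj.vz 
    105  0.2318   +0.079  +0.066  +0.512  -0.180
    210  0.4636   +0.256  +0.003  +1.023  -0.360
    315  0.6954   +0.553  -0.101  +1.534  -0.540


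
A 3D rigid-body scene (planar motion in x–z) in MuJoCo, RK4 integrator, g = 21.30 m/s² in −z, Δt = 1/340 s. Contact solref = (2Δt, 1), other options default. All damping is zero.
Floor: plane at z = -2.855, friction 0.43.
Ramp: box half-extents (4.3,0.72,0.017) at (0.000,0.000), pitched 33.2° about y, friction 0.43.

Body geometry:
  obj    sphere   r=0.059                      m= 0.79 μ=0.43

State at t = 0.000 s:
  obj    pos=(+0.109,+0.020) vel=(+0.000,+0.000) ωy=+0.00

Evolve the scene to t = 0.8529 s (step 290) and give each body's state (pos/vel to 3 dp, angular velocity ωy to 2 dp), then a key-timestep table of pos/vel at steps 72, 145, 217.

State at t = 0.8529 s:
  obj    pos=(+2.645,-1.640) vel=(+5.946,-3.891) ωy=+120.42

Key-timestep trajectory:
   step    t(s)  obj.x    obj.z    obj.vx   obj.vz 
     72  0.2118   +0.265  -0.083  +1.476  -0.966
    145  0.4265   +0.743  -0.395  +2.973  -1.945
    217  0.6382   +1.529  -0.910  +4.449  -2.911


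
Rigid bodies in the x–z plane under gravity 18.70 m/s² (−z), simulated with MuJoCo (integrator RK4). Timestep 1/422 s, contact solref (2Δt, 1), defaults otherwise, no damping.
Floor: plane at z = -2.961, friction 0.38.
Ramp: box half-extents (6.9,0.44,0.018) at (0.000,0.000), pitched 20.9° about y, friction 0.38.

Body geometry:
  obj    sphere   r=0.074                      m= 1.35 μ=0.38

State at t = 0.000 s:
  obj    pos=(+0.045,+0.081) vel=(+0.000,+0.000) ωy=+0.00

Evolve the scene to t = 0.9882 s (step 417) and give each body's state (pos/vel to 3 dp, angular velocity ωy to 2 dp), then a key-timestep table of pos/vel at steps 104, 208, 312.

State at t = 0.9882 s:
  obj    pos=(+2.218,-0.749) vel=(+4.399,-1.680) ωy=+63.62

Key-timestep trajectory:
   step    t(s)  obj.x    obj.z    obj.vx   obj.vz 
    104  0.2464   +0.180  +0.030  +1.097  -0.419
    208  0.4929   +0.586  -0.125  +2.194  -0.838
    312  0.7393   +1.262  -0.383  +3.291  -1.257


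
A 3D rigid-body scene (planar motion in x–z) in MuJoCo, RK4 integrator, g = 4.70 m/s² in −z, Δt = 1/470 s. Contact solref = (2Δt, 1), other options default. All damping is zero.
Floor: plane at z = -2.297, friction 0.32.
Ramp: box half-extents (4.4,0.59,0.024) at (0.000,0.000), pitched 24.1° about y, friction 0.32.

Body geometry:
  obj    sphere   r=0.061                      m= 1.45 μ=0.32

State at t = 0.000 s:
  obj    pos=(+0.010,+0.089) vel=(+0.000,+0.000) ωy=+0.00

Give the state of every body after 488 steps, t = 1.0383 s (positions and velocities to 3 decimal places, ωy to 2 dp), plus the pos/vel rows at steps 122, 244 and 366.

State at t = 1.0383 s:
  obj    pos=(+0.684,-0.213) vel=(+1.299,-0.581) ωy=+23.33

Key-timestep trajectory:
   step    t(s)  obj.x    obj.z    obj.vx   obj.vz 
    122  0.2596   +0.052  +0.070  +0.325  -0.145
    244  0.5191   +0.179  +0.013  +0.650  -0.291
    366  0.7787   +0.389  -0.081  +0.974  -0.436


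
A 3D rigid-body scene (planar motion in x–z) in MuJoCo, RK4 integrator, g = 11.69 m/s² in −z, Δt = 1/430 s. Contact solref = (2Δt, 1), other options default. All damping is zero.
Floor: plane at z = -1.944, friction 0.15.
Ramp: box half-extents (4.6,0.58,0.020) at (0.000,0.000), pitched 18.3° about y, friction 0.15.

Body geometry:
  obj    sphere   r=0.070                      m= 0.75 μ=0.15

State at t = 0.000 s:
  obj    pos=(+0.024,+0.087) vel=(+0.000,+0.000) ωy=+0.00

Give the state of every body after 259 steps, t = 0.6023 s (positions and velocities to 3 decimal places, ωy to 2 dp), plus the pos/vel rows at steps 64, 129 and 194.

State at t = 0.6023 s:
  obj    pos=(+0.476,-0.062) vel=(+1.499,-0.496) ωy=+22.56

Key-timestep trajectory:
   step    t(s)  obj.x    obj.z    obj.vx   obj.vz 
     64  0.1488   +0.052  +0.078  +0.371  -0.123
    129  0.3000   +0.136  +0.050  +0.747  -0.247
    194  0.4512   +0.277  +0.003  +1.123  -0.371


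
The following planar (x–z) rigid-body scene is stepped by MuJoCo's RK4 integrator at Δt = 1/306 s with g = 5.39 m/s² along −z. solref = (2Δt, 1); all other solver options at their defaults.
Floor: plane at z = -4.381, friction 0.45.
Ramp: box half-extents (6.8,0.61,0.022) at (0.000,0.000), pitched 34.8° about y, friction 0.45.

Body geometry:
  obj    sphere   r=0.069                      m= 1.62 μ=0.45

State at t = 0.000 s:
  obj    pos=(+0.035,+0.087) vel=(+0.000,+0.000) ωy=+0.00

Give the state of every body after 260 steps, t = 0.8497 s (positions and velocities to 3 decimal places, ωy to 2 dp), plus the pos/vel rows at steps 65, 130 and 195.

State at t = 0.8497 s:
  obj    pos=(+0.686,-0.366) vel=(+1.533,-1.066) ωy=+27.05

Key-timestep trajectory:
   step    t(s)  obj.x    obj.z    obj.vx   obj.vz 
     65  0.2124   +0.076  +0.058  +0.383  -0.266
    130  0.4248   +0.198  -0.027  +0.767  -0.533
    195  0.6373   +0.401  -0.168  +1.150  -0.799


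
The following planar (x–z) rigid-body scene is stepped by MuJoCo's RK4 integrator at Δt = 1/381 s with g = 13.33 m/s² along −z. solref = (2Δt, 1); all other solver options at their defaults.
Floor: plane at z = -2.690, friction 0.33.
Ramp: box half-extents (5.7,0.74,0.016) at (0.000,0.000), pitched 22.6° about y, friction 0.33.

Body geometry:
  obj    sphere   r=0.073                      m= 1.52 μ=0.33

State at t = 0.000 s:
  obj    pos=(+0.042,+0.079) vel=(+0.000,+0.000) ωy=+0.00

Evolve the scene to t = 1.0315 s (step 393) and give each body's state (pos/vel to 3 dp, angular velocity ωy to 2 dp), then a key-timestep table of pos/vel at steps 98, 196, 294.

State at t = 1.0315 s:
  obj    pos=(+1.839,-0.669) vel=(+3.485,-1.450) ωy=+51.70

Key-timestep trajectory:
   step    t(s)  obj.x    obj.z    obj.vx   obj.vz 
     98  0.2572   +0.154  +0.032  +0.869  -0.362
    196  0.5144   +0.489  -0.107  +1.738  -0.723
    294  0.7717   +1.048  -0.340  +2.607  -1.085


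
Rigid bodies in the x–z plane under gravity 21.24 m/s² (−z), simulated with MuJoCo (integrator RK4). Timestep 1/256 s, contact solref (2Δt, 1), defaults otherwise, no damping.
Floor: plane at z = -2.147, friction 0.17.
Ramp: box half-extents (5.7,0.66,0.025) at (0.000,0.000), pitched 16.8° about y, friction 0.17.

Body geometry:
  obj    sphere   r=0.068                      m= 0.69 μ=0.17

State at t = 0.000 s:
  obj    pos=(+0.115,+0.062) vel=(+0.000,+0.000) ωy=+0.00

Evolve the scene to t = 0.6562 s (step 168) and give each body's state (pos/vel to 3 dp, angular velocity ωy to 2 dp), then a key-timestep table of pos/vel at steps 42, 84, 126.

State at t = 0.6562 s:
  obj    pos=(+1.019,-0.211) vel=(+2.755,-0.832) ωy=+42.31

Key-timestep trajectory:
   step    t(s)  obj.x    obj.z    obj.vx   obj.vz 
     42  0.1641   +0.172  +0.045  +0.689  -0.208
     84  0.3281   +0.341  -0.006  +1.378  -0.416
    126  0.4922   +0.624  -0.091  +2.066  -0.624


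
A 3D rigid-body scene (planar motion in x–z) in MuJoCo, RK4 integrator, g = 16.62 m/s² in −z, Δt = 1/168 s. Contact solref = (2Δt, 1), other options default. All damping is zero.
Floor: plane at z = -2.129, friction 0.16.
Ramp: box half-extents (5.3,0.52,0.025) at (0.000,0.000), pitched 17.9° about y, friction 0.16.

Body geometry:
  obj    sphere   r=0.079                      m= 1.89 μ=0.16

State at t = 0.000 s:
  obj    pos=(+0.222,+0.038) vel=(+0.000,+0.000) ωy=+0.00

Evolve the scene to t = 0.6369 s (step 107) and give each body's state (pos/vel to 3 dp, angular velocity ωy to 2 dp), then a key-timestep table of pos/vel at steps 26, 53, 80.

State at t = 0.6369 s:
  obj    pos=(+0.926,-0.190) vel=(+2.212,-0.714) ωy=+29.40

Key-timestep trajectory:
   step    t(s)  obj.x    obj.z    obj.vx   obj.vz 
     26  0.1548   +0.264  +0.024  +0.538  -0.174
     53  0.3155   +0.395  -0.018  +1.096  -0.354
     80  0.4762   +0.616  -0.090  +1.654  -0.534


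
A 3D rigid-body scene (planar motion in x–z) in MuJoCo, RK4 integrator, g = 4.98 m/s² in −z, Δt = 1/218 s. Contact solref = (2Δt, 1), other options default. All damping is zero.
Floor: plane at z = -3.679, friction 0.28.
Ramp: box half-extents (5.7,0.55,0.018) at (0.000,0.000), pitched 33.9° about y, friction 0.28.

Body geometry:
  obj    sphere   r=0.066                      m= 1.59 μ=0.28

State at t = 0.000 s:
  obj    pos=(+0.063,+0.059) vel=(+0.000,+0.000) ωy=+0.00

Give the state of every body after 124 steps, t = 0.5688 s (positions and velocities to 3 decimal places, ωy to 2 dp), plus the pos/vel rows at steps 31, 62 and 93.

State at t = 0.5688 s:
  obj    pos=(+0.329,-0.120) vel=(+0.937,-0.630) ωy=+17.09

Key-timestep trajectory:
   step    t(s)  obj.x    obj.z    obj.vx   obj.vz 
     31  0.1422   +0.080  +0.048  +0.234  -0.157
     62  0.2844   +0.130  +0.014  +0.468  -0.315
     93  0.4266   +0.213  -0.042  +0.703  -0.472


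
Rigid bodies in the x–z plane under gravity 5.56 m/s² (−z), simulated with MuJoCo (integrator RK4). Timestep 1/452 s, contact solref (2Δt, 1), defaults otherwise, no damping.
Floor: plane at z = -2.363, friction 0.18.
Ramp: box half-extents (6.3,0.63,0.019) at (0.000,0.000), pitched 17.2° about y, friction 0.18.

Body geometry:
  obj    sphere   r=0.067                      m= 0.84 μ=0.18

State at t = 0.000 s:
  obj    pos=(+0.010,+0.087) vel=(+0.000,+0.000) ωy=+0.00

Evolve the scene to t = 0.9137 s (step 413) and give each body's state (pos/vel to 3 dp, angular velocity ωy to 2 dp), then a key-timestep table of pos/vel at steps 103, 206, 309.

State at t = 0.9137 s:
  obj    pos=(+0.478,-0.058) vel=(+1.025,-0.317) ωy=+16.01

Key-timestep trajectory:
   step    t(s)  obj.x    obj.z    obj.vx   obj.vz 
    103  0.2279   +0.039  +0.078  +0.256  -0.079
    206  0.4558   +0.127  +0.051  +0.511  -0.158
    309  0.6836   +0.272  +0.006  +0.767  -0.237


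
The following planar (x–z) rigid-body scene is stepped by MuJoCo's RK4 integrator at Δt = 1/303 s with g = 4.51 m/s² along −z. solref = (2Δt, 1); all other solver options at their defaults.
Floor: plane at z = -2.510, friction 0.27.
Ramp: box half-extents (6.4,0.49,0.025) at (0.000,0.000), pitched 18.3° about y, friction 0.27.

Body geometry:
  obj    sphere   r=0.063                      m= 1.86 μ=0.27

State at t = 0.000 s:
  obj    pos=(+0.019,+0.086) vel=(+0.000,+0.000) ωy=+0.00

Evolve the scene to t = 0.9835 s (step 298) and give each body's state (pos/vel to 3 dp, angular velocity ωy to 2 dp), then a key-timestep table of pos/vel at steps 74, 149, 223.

State at t = 0.9835 s:
  obj    pos=(+0.484,-0.067) vel=(+0.945,-0.312) ωy=+15.79

Key-timestep trajectory:
   step    t(s)  obj.x    obj.z    obj.vx   obj.vz 
     74  0.2442   +0.048  +0.077  +0.235  -0.078
    149  0.4917   +0.135  +0.048  +0.472  -0.156
    223  0.7360   +0.279  +0.000  +0.707  -0.234


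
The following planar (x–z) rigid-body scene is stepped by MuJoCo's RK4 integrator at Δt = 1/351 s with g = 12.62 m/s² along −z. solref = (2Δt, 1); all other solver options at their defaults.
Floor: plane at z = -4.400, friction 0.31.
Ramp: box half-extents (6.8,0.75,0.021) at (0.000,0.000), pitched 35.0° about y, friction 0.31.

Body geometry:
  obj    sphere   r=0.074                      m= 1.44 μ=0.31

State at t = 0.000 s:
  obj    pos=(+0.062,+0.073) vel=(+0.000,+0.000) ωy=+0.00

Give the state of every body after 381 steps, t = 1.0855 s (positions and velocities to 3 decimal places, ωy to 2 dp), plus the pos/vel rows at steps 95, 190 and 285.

State at t = 1.0855 s:
  obj    pos=(+2.557,-1.675) vel=(+4.598,-3.219) ωy=+75.83

Key-timestep trajectory:
   step    t(s)  obj.x    obj.z    obj.vx   obj.vz 
     95  0.2707   +0.217  -0.036  +1.147  -0.803
    190  0.5413   +0.683  -0.362  +2.293  -1.605
    285  0.8120   +1.458  -0.905  +3.439  -2.408


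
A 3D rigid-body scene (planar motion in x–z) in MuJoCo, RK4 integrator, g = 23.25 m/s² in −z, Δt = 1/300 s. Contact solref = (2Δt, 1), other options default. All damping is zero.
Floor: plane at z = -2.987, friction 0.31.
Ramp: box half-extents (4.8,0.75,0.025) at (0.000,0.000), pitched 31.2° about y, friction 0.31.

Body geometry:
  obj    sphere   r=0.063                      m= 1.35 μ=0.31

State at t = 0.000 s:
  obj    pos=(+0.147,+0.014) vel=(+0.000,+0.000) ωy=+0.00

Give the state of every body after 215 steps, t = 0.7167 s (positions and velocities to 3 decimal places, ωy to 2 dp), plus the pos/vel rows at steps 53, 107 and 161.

State at t = 0.7167 s:
  obj    pos=(+2.037,-1.131) vel=(+5.274,-3.194) ωy=+97.85

Key-timestep trajectory:
   step    t(s)  obj.x    obj.z    obj.vx   obj.vz 
     53  0.1767   +0.262  -0.056  +1.300  -0.788
    107  0.3567   +0.615  -0.270  +2.625  -1.590
    161  0.5367   +1.207  -0.628  +3.949  -2.392


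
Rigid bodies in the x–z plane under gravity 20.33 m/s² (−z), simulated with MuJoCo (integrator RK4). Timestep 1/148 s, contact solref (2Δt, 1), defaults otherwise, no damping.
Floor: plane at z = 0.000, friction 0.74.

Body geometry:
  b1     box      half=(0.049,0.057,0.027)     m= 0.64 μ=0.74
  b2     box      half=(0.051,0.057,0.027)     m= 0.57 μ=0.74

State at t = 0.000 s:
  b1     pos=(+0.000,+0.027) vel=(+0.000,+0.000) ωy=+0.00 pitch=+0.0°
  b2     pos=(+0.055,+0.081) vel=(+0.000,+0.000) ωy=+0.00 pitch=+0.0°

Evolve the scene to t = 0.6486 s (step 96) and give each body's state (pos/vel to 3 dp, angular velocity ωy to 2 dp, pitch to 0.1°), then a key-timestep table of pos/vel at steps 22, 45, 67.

State at t = 0.6486 s:
  b1     pos=(+0.000,+0.027) vel=(+0.000,+0.000) ωy=+0.00 pitch=+0.0°
  b2     pos=(+0.181,+0.027) vel=(+0.000,+0.000) ωy=+0.00 pitch=+180.0°

Key-timestep trajectory:
   step    t(s)  b1.x    b1.z    b1.vx   b1.vz   b2.x    b2.z    b2.vx   b2.vz 
     22  0.1486   +0.000  +0.027  +0.000  +0.001   +0.078  +0.058  +0.287  -0.744
     45  0.3041   +0.000  +0.027  +0.000  +0.000   +0.126  +0.058  +0.136  +0.007
     67  0.4527   +0.000  +0.027  +0.000  +0.000   +0.165  +0.044  +0.523  -0.413


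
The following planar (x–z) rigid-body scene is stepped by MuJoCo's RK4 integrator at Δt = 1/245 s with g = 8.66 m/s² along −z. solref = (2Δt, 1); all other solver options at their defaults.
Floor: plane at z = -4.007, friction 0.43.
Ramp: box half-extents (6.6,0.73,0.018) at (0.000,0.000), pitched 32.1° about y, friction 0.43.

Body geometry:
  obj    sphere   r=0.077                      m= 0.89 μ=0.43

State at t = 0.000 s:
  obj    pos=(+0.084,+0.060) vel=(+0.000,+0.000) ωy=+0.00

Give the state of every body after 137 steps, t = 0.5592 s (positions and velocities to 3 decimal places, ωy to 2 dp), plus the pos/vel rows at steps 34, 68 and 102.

State at t = 0.5592 s:
  obj    pos=(+0.519,-0.214) vel=(+1.557,-0.977) ωy=+23.86

Key-timestep trajectory:
   step    t(s)  obj.x    obj.z    obj.vx   obj.vz 
     34  0.1388   +0.111  +0.043  +0.387  -0.242
     68  0.2776   +0.191  -0.008  +0.773  -0.485
    102  0.4163   +0.325  -0.092  +1.159  -0.727


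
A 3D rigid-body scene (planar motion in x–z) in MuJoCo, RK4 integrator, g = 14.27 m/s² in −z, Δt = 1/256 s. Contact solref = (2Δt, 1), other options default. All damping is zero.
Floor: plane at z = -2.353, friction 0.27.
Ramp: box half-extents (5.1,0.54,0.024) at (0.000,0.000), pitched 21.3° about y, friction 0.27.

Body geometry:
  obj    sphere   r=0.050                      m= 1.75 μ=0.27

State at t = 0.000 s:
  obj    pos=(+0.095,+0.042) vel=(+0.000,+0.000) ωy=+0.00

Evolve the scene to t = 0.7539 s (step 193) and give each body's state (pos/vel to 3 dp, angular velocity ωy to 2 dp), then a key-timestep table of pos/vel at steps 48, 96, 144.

State at t = 0.7539 s:
  obj    pos=(+1.076,-0.340) vel=(+2.601,-1.014) ωy=+55.82

Key-timestep trajectory:
   step    t(s)  obj.x    obj.z    obj.vx   obj.vz 
     48  0.1875   +0.156  +0.019  +0.647  -0.252
     96  0.3750   +0.338  -0.052  +1.294  -0.504
    144  0.5625   +0.641  -0.170  +1.941  -0.757


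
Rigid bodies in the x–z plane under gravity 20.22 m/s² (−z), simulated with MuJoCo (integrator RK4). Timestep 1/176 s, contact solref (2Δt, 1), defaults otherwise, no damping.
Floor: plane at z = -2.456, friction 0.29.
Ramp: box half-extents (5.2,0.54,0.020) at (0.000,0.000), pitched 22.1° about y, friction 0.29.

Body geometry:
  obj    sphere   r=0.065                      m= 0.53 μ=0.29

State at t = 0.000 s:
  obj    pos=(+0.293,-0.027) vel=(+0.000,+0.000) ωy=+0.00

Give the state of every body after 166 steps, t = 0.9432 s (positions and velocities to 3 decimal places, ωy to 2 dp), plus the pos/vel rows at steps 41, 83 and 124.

State at t = 0.9432 s:
  obj    pos=(+2.532,-0.937) vel=(+4.748,-1.928) ωy=+78.83

Key-timestep trajectory:
   step    t(s)  obj.x    obj.z    obj.vx   obj.vz 
     41  0.2330   +0.430  -0.083  +1.173  -0.476
     83  0.4716   +0.853  -0.255  +2.374  -0.964
    124  0.7045   +1.543  -0.535  +3.547  -1.440


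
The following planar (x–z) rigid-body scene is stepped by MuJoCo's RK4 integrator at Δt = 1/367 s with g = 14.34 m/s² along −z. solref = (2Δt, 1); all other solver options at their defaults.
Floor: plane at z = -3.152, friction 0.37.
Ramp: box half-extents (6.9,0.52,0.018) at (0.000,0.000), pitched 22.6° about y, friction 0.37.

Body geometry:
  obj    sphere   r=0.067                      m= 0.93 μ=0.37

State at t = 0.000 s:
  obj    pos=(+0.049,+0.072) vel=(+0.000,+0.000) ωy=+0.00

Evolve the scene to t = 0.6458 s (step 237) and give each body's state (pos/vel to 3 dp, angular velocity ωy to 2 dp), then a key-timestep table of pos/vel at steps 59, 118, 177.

State at t = 0.6458 s:
  obj    pos=(+0.807,-0.244) vel=(+2.347,-0.977) ωy=+37.93

Key-timestep trajectory:
   step    t(s)  obj.x    obj.z    obj.vx   obj.vz 
     59  0.1608   +0.096  +0.052  +0.584  -0.243
    118  0.3215   +0.237  -0.007  +1.169  -0.486
    177  0.4823   +0.472  -0.104  +1.753  -0.730


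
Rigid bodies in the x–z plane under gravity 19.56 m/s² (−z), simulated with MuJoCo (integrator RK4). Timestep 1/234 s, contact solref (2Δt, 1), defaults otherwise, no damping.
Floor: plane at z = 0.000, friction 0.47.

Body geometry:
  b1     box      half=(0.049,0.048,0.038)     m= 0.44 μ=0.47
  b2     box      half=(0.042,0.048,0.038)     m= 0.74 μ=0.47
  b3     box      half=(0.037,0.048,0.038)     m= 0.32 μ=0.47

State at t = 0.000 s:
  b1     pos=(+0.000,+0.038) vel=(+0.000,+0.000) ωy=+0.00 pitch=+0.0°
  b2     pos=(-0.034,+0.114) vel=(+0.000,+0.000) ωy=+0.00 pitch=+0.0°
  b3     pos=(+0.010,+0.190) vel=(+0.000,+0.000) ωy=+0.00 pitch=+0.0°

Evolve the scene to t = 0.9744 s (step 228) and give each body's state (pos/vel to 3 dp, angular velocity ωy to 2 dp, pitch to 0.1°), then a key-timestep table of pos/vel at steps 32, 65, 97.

State at t = 0.9744 s:
  b1     pos=(+0.000,+0.038) vel=(+0.000,+0.000) ωy=+0.00 pitch=+0.0°
  b2     pos=(-0.034,+0.114) vel=(+0.000,+0.000) ωy=+0.00 pitch=+0.0°
  b3     pos=(+0.184,+0.037) vel=(+0.000,+0.000) ωy=+0.00 pitch=-90.0°

Key-timestep trajectory:
   step    t(s)  b1.x    b1.z    b1.vx   b1.vz   b2.x    b2.z    b2.vx   b2.vz   b3.x    b3.z    b3.vx   b3.vz 
     32  0.1368   +0.000  +0.038  +0.000  +0.000   -0.034  +0.114  -0.001  +0.000   +0.019  +0.188  +0.188  -0.054
     65  0.2778   +0.000  +0.038  -0.001  +0.000   -0.034  +0.114  -0.001  +0.000   +0.074  +0.101  +0.826  -0.386
     97  0.4145   +0.000  +0.038  +0.000  +0.000   -0.034  +0.114  +0.000  +0.000   +0.149  +0.052  +0.338  -0.041


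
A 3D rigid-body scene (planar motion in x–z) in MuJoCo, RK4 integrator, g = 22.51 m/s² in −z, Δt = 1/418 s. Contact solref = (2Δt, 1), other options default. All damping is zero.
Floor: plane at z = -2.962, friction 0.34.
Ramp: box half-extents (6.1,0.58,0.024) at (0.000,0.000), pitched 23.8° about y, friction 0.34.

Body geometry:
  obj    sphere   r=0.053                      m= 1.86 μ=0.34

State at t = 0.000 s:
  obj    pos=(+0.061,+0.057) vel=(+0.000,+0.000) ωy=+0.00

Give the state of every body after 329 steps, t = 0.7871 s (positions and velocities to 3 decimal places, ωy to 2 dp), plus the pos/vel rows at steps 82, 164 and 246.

State at t = 0.7871 s:
  obj    pos=(+1.900,-0.754) vel=(+4.673,-2.061) ωy=+96.35

Key-timestep trajectory:
   step    t(s)  obj.x    obj.z    obj.vx   obj.vz 
     82  0.1962   +0.175  +0.007  +1.165  -0.514
    164  0.3923   +0.518  -0.144  +2.329  -1.027
    246  0.5885   +1.089  -0.396  +3.494  -1.541


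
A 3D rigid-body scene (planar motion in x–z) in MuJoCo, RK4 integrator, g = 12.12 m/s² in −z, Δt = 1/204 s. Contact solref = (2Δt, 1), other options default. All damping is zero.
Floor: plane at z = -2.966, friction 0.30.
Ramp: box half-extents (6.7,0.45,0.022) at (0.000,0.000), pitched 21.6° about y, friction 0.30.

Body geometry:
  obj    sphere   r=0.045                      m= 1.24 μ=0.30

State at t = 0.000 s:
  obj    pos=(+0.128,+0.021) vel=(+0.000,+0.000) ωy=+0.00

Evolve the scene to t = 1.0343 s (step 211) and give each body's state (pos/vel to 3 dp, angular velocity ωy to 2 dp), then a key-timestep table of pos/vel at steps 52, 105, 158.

State at t = 1.0343 s:
  obj    pos=(+1.713,-0.606) vel=(+3.065,-1.213) ωy=+73.24

Key-timestep trajectory:
   step    t(s)  obj.x    obj.z    obj.vx   obj.vz 
     52  0.2549   +0.224  -0.017  +0.755  -0.299
    105  0.5147   +0.521  -0.134  +1.525  -0.604
    158  0.7745   +1.017  -0.331  +2.295  -0.909


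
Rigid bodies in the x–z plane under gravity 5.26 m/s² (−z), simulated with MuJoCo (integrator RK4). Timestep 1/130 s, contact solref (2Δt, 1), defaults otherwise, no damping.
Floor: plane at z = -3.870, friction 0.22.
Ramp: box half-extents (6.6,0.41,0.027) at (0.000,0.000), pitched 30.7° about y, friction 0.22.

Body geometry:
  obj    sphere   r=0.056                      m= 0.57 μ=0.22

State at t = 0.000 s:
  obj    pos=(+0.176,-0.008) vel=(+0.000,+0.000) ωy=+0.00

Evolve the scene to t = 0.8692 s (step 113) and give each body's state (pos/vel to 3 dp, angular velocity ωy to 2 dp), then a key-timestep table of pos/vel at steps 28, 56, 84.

State at t = 0.8692 s:
  obj    pos=(+0.799,-0.378) vel=(+1.434,-0.851) ωy=+29.76

Key-timestep trajectory:
   step    t(s)  obj.x    obj.z    obj.vx   obj.vz 
     28  0.2154   +0.214  -0.031  +0.356  -0.211
     56  0.4308   +0.329  -0.099  +0.711  -0.422
     84  0.6462   +0.520  -0.213  +1.066  -0.633


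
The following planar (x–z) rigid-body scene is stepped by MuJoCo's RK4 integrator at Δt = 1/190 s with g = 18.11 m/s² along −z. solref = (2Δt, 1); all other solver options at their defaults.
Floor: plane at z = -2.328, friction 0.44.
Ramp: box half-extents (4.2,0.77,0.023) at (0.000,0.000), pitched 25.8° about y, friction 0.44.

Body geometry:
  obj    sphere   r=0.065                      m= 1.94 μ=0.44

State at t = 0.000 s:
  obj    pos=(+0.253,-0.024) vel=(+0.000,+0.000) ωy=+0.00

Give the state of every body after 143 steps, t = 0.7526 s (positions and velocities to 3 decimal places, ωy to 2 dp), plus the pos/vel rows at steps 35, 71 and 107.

State at t = 0.7526 s:
  obj    pos=(+1.689,-0.719) vel=(+3.815,-1.844) ωy=+65.18

Key-timestep trajectory:
   step    t(s)  obj.x    obj.z    obj.vx   obj.vz 
     35  0.1842   +0.339  -0.066  +0.934  -0.451
     71  0.3737   +0.607  -0.196  +1.894  -0.916
    107  0.5632   +1.057  -0.413  +2.854  -1.380


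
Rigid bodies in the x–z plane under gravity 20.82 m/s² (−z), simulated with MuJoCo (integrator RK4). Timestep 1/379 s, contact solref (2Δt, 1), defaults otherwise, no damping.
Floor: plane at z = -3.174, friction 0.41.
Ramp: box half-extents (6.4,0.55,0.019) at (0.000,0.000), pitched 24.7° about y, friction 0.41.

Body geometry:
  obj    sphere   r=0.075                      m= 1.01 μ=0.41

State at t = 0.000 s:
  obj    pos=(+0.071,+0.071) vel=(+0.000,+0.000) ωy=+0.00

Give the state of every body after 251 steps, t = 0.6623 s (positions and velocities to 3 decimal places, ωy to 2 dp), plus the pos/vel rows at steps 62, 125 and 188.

State at t = 0.6623 s:
  obj    pos=(+1.309,-0.499) vel=(+3.739,-1.720) ωy=+54.87

Key-timestep trajectory:
   step    t(s)  obj.x    obj.z    obj.vx   obj.vz 
     62  0.1636   +0.147  +0.036  +0.924  -0.425
    125  0.3298   +0.378  -0.070  +1.862  -0.857
    188  0.4960   +0.766  -0.249  +2.801  -1.288


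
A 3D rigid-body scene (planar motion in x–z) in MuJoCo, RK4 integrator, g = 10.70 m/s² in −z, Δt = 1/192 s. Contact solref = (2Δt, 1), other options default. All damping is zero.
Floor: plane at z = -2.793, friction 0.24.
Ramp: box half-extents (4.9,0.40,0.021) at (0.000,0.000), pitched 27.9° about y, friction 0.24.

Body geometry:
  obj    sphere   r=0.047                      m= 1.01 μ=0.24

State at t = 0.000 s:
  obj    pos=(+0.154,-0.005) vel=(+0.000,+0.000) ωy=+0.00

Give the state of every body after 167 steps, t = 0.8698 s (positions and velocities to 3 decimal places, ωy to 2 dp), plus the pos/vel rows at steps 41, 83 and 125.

State at t = 0.8698 s:
  obj    pos=(+1.350,-0.638) vel=(+2.749,-1.456) ωy=+66.17

Key-timestep trajectory:
   step    t(s)  obj.x    obj.z    obj.vx   obj.vz 
     41  0.2135   +0.226  -0.043  +0.675  -0.357
     83  0.4323   +0.450  -0.161  +1.367  -0.724
    125  0.6510   +0.824  -0.359  +2.058  -1.090


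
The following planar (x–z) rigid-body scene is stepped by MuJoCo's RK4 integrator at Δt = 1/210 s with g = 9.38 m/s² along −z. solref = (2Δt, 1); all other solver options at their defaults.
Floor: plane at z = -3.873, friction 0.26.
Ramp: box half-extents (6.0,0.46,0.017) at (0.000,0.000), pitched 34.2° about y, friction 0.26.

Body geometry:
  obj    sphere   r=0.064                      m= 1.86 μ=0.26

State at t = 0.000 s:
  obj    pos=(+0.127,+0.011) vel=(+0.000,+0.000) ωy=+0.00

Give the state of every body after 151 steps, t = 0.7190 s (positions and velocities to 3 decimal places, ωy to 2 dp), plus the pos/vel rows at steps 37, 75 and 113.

State at t = 0.7190 s:
  obj    pos=(+0.933,-0.536) vel=(+2.240,-1.522) ωy=+42.29

Key-timestep trajectory:
   step    t(s)  obj.x    obj.z    obj.vx   obj.vz 
     37  0.1762   +0.176  -0.021  +0.549  -0.373
     75  0.3571   +0.326  -0.124  +1.113  -0.756
    113  0.5381   +0.578  -0.295  +1.676  -1.139


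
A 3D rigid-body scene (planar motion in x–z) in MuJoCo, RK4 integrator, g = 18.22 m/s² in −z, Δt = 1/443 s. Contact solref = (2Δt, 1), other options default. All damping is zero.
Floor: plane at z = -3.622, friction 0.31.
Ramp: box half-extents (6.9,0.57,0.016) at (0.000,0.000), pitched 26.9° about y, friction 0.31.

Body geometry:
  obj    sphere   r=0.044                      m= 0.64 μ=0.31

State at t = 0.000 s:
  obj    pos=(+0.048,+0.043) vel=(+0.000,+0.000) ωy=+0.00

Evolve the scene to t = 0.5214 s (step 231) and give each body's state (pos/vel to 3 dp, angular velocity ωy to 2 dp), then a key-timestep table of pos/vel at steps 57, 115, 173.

State at t = 0.5214 s:
  obj    pos=(+0.762,-0.319) vel=(+2.738,-1.389) ωy=+69.77

Key-timestep trajectory:
   step    t(s)  obj.x    obj.z    obj.vx   obj.vz 
     57  0.1287   +0.091  +0.021  +0.676  -0.343
    115  0.2596   +0.225  -0.047  +1.363  -0.692
    173  0.3905   +0.448  -0.160  +2.051  -1.040


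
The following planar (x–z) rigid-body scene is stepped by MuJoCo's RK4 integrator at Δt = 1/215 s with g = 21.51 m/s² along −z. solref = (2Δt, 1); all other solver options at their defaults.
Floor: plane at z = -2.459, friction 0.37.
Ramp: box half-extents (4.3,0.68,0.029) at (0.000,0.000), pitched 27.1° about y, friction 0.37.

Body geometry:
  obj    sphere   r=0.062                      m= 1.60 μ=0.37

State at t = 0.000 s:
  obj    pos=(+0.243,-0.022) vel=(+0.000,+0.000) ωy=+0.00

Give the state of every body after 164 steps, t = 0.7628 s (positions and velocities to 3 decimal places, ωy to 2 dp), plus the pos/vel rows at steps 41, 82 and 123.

State at t = 0.7628 s:
  obj    pos=(+2.056,-0.950) vel=(+4.753,-2.432) ωy=+86.10

Key-timestep trajectory:
   step    t(s)  obj.x    obj.z    obj.vx   obj.vz 
     41  0.1907   +0.356  -0.080  +1.188  -0.608
     82  0.3814   +0.696  -0.254  +2.376  -1.216
    123  0.5721   +1.263  -0.544  +3.565  -1.824


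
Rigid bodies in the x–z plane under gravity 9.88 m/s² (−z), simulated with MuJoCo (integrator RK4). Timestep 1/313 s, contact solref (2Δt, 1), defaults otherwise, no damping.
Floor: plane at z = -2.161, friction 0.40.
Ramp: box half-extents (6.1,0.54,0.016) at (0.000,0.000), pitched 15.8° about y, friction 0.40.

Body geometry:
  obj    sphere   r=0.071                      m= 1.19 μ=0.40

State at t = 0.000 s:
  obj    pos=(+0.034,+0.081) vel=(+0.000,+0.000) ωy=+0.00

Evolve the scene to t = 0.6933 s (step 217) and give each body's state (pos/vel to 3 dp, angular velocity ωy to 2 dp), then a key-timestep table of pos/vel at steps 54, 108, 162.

State at t = 0.6933 s:
  obj    pos=(+0.478,-0.045) vel=(+1.282,-0.363) ωy=+18.76

Key-timestep trajectory:
   step    t(s)  obj.x    obj.z    obj.vx   obj.vz 
     54  0.1725   +0.062  +0.073  +0.319  -0.090
    108  0.3450   +0.144  +0.050  +0.638  -0.181
    162  0.5176   +0.282  +0.011  +0.957  -0.271


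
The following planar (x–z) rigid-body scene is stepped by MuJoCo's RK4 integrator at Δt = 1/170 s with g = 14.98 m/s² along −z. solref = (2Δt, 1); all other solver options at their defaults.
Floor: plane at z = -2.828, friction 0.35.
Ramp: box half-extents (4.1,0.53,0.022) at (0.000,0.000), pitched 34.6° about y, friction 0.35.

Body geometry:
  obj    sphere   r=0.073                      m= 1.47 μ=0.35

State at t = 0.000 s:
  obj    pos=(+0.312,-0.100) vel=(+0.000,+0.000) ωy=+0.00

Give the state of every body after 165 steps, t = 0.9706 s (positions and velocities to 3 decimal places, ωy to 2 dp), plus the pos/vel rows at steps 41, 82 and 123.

State at t = 0.9706 s:
  obj    pos=(+2.668,-1.725) vel=(+4.854,-3.349) ωy=+80.77

Key-timestep trajectory:
   step    t(s)  obj.x    obj.z    obj.vx   obj.vz 
     41  0.2412   +0.458  -0.200  +1.207  -0.832
     82  0.4824   +0.894  -0.501  +2.413  -1.664
    123  0.7235   +1.621  -1.003  +3.619  -2.497


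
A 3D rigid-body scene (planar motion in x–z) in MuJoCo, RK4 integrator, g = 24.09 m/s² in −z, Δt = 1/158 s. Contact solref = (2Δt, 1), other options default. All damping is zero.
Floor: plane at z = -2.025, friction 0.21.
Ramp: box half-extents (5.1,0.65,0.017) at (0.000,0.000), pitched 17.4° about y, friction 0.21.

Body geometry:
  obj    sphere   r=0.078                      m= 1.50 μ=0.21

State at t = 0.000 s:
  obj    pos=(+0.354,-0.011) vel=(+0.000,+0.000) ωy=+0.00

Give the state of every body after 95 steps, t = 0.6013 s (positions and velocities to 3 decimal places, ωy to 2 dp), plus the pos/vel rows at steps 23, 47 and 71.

State at t = 0.6013 s:
  obj    pos=(+1.242,-0.290) vel=(+2.952,-0.925) ωy=+39.65

Key-timestep trajectory:
   step    t(s)  obj.x    obj.z    obj.vx   obj.vz 
     23  0.1456   +0.406  -0.028  +0.715  -0.224
     47  0.2975   +0.571  -0.079  +1.461  -0.458
     71  0.4494   +0.850  -0.167  +2.207  -0.692


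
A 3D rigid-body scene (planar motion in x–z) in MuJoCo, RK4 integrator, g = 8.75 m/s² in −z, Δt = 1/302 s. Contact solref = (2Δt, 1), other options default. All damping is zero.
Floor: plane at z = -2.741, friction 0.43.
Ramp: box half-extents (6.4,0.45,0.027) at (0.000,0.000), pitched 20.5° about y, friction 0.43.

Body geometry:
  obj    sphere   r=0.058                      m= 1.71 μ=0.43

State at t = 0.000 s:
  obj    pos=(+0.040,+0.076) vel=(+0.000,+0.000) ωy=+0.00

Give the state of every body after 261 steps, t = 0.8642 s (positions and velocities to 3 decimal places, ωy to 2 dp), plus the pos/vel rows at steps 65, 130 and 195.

State at t = 0.8642 s:
  obj    pos=(+0.806,-0.210) vel=(+1.772,-0.662) ωy=+32.61

Key-timestep trajectory:
   step    t(s)  obj.x    obj.z    obj.vx   obj.vz 
     65  0.2152   +0.087  +0.058  +0.441  -0.165
    130  0.4305   +0.230  +0.005  +0.883  -0.330
    195  0.6457   +0.467  -0.084  +1.324  -0.495


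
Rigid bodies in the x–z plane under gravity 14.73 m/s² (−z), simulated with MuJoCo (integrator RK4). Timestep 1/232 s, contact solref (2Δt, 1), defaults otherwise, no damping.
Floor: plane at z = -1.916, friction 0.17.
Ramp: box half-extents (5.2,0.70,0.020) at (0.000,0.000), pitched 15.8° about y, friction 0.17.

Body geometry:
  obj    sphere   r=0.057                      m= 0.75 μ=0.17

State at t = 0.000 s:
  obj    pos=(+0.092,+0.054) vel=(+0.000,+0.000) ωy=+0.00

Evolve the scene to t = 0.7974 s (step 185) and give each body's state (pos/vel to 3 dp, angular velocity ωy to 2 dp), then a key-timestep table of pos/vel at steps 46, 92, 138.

State at t = 0.7974 s:
  obj    pos=(+0.969,-0.194) vel=(+2.198,-0.622) ωy=+40.07

Key-timestep trajectory:
   step    t(s)  obj.x    obj.z    obj.vx   obj.vz 
     46  0.1983   +0.146  +0.039  +0.547  -0.155
     92  0.3966   +0.309  -0.007  +1.093  -0.309
    138  0.5948   +0.580  -0.084  +1.640  -0.464
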